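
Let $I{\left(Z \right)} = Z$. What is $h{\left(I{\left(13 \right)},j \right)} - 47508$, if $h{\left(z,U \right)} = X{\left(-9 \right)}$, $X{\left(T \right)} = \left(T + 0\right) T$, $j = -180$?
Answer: $-47427$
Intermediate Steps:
$X{\left(T \right)} = T^{2}$ ($X{\left(T \right)} = T T = T^{2}$)
$h{\left(z,U \right)} = 81$ ($h{\left(z,U \right)} = \left(-9\right)^{2} = 81$)
$h{\left(I{\left(13 \right)},j \right)} - 47508 = 81 - 47508 = -47427$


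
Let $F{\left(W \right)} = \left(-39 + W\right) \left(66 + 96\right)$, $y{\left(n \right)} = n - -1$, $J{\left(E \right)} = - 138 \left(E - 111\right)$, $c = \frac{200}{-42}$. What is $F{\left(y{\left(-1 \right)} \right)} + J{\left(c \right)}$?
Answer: $\frac{67600}{7} \approx 9657.1$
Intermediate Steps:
$c = - \frac{100}{21}$ ($c = 200 \left(- \frac{1}{42}\right) = - \frac{100}{21} \approx -4.7619$)
$J{\left(E \right)} = 15318 - 138 E$ ($J{\left(E \right)} = - 138 \left(-111 + E\right) = 15318 - 138 E$)
$y{\left(n \right)} = 1 + n$ ($y{\left(n \right)} = n + 1 = 1 + n$)
$F{\left(W \right)} = -6318 + 162 W$ ($F{\left(W \right)} = \left(-39 + W\right) 162 = -6318 + 162 W$)
$F{\left(y{\left(-1 \right)} \right)} + J{\left(c \right)} = \left(-6318 + 162 \left(1 - 1\right)\right) + \left(15318 - - \frac{4600}{7}\right) = \left(-6318 + 162 \cdot 0\right) + \left(15318 + \frac{4600}{7}\right) = \left(-6318 + 0\right) + \frac{111826}{7} = -6318 + \frac{111826}{7} = \frac{67600}{7}$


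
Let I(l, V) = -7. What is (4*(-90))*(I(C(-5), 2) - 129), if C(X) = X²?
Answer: 48960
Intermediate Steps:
(4*(-90))*(I(C(-5), 2) - 129) = (4*(-90))*(-7 - 129) = -360*(-136) = 48960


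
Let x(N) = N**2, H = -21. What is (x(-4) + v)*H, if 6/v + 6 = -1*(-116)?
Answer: -18543/55 ≈ -337.15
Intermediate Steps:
v = 3/55 (v = 6/(-6 - 1*(-116)) = 6/(-6 + 116) = 6/110 = 6*(1/110) = 3/55 ≈ 0.054545)
(x(-4) + v)*H = ((-4)**2 + 3/55)*(-21) = (16 + 3/55)*(-21) = (883/55)*(-21) = -18543/55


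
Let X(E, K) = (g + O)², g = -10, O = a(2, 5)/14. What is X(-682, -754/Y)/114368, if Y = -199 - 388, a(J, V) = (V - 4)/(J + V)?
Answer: 958441/1098390272 ≈ 0.00087259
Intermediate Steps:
a(J, V) = (-4 + V)/(J + V)
Y = -587
O = 1/98 (O = ((-4 + 5)/(2 + 5))/14 = (1/7)*(1/14) = ((⅐)*1)*(1/14) = (⅐)*(1/14) = 1/98 ≈ 0.010204)
X(E, K) = 958441/9604 (X(E, K) = (-10 + 1/98)² = (-979/98)² = 958441/9604)
X(-682, -754/Y)/114368 = (958441/9604)/114368 = (958441/9604)*(1/114368) = 958441/1098390272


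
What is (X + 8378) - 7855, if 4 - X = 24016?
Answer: -23489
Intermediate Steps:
X = -24012 (X = 4 - 1*24016 = 4 - 24016 = -24012)
(X + 8378) - 7855 = (-24012 + 8378) - 7855 = -15634 - 7855 = -23489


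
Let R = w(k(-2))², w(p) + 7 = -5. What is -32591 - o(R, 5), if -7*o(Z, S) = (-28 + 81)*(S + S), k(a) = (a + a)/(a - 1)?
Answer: -227607/7 ≈ -32515.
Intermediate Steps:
k(a) = 2*a/(-1 + a) (k(a) = (2*a)/(-1 + a) = 2*a/(-1 + a))
w(p) = -12 (w(p) = -7 - 5 = -12)
R = 144 (R = (-12)² = 144)
o(Z, S) = -106*S/7 (o(Z, S) = -(-28 + 81)*(S + S)/7 = -53*2*S/7 = -106*S/7)
-32591 - o(R, 5) = -32591 - (-106)*5/7 = -32591 - 1*(-530/7) = -32591 + 530/7 = -227607/7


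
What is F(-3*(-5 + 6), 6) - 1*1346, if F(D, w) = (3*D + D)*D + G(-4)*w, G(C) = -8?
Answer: -1358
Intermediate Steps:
F(D, w) = -8*w + 4*D**2 (F(D, w) = (3*D + D)*D - 8*w = (4*D)*D - 8*w = 4*D**2 - 8*w = -8*w + 4*D**2)
F(-3*(-5 + 6), 6) - 1*1346 = (-8*6 + 4*(-3*(-5 + 6))**2) - 1*1346 = (-48 + 4*(-3*1)**2) - 1346 = (-48 + 4*(-3)**2) - 1346 = (-48 + 4*9) - 1346 = (-48 + 36) - 1346 = -12 - 1346 = -1358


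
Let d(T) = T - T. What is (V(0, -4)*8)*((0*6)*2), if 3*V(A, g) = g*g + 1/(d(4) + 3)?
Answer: 0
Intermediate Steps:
d(T) = 0
V(A, g) = 1/9 + g**2/3 (V(A, g) = (g*g + 1/(0 + 3))/3 = (g**2 + 1/3)/3 = (1/3 + g**2)/3 = 1/9 + g**2/3)
(V(0, -4)*8)*((0*6)*2) = ((1/9 + (1/3)*(-4)**2)*8)*((0*6)*2) = ((1/9 + (1/3)*16)*8)*(0*2) = ((1/9 + 16/3)*8)*0 = ((49/9)*8)*0 = (392/9)*0 = 0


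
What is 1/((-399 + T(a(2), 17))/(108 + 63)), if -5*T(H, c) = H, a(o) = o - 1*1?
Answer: -855/1996 ≈ -0.42836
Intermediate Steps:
a(o) = -1 + o (a(o) = o - 1 = -1 + o)
T(H, c) = -H/5
1/((-399 + T(a(2), 17))/(108 + 63)) = 1/((-399 - (-1 + 2)/5)/(108 + 63)) = 1/((-399 - ⅕*1)/171) = 1/((-399 - ⅕)*(1/171)) = 1/(-1996/5*1/171) = 1/(-1996/855) = -855/1996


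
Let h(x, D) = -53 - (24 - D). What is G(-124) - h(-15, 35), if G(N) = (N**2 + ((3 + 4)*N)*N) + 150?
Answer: 123200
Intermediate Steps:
G(N) = 150 + 8*N**2 (G(N) = (N**2 + (7*N)*N) + 150 = (N**2 + 7*N**2) + 150 = 8*N**2 + 150 = 150 + 8*N**2)
h(x, D) = -77 + D (h(x, D) = -53 + (-24 + D) = -77 + D)
G(-124) - h(-15, 35) = (150 + 8*(-124)**2) - (-77 + 35) = (150 + 8*15376) - 1*(-42) = (150 + 123008) + 42 = 123158 + 42 = 123200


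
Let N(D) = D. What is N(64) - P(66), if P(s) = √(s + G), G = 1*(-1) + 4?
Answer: 64 - √69 ≈ 55.693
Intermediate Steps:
G = 3 (G = -1 + 4 = 3)
P(s) = √(3 + s) (P(s) = √(s + 3) = √(3 + s))
N(64) - P(66) = 64 - √(3 + 66) = 64 - √69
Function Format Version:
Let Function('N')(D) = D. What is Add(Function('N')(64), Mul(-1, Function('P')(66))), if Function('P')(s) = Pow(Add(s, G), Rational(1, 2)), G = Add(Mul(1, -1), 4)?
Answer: Add(64, Mul(-1, Pow(69, Rational(1, 2)))) ≈ 55.693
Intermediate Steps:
G = 3 (G = Add(-1, 4) = 3)
Function('P')(s) = Pow(Add(3, s), Rational(1, 2)) (Function('P')(s) = Pow(Add(s, 3), Rational(1, 2)) = Pow(Add(3, s), Rational(1, 2)))
Add(Function('N')(64), Mul(-1, Function('P')(66))) = Add(64, Mul(-1, Pow(Add(3, 66), Rational(1, 2)))) = Add(64, Mul(-1, Pow(69, Rational(1, 2))))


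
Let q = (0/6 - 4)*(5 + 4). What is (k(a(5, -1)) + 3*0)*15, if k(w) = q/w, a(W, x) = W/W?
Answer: -540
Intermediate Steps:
a(W, x) = 1
q = -36 (q = (0*(1/6) - 4)*9 = (0 - 4)*9 = -4*9 = -36)
k(w) = -36/w
(k(a(5, -1)) + 3*0)*15 = (-36/1 + 3*0)*15 = (-36*1 + 0)*15 = (-36 + 0)*15 = -36*15 = -540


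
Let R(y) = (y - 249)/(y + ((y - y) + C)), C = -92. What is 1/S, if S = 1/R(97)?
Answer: -152/5 ≈ -30.400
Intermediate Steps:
R(y) = (-249 + y)/(-92 + y) (R(y) = (y - 249)/(y + ((y - y) - 92)) = (-249 + y)/(y + (0 - 92)) = (-249 + y)/(y - 92) = (-249 + y)/(-92 + y))
S = -5/152 (S = 1/((-249 + 97)/(-92 + 97)) = 1/(-152/5) = -5/152 ≈ -0.032895)
1/S = 1/(-5/152) = -152/5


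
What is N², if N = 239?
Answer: 57121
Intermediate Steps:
N² = 239² = 57121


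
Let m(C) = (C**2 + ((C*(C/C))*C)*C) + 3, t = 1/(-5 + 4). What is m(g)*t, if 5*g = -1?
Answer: -379/125 ≈ -3.0320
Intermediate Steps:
g = -1/5 (g = (1/5)*(-1) = -1/5 ≈ -0.20000)
t = -1 (t = 1/(-1) = -1)
m(C) = 3 + C**2 + C**3 (m(C) = (C**2 + ((C*1)*C)*C) + 3 = (C**2 + (C*C)*C) + 3 = (C**2 + C**2*C) + 3 = (C**2 + C**3) + 3 = 3 + C**2 + C**3)
m(g)*t = (3 + (-1/5)**2 + (-1/5)**3)*(-1) = (3 + 1/25 - 1/125)*(-1) = (379/125)*(-1) = -379/125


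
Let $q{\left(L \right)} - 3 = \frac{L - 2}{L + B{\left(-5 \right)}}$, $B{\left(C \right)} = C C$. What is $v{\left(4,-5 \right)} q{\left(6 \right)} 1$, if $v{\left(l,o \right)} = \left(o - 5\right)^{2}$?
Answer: $\frac{9700}{31} \approx 312.9$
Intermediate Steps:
$v{\left(l,o \right)} = \left(-5 + o\right)^{2}$
$B{\left(C \right)} = C^{2}$
$q{\left(L \right)} = 3 + \frac{-2 + L}{25 + L}$ ($q{\left(L \right)} = 3 + \frac{L - 2}{L + \left(-5\right)^{2}} = 3 + \frac{-2 + L}{L + 25} = 3 + \frac{-2 + L}{25 + L}$)
$v{\left(4,-5 \right)} q{\left(6 \right)} 1 = \left(-5 - 5\right)^{2} \frac{73 + 4 \cdot 6}{25 + 6} \cdot 1 = \left(-10\right)^{2} \frac{73 + 24}{31} \cdot 1 = 100 \cdot \frac{1}{31} \cdot 97 \cdot 1 = 100 \cdot \frac{97}{31} \cdot 1 = \frac{9700}{31} \cdot 1 = \frac{9700}{31}$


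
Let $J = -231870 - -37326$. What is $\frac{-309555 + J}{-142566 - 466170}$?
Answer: $\frac{168033}{202912} \approx 0.82811$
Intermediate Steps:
$J = -194544$ ($J = -231870 + 37326 = -194544$)
$\frac{-309555 + J}{-142566 - 466170} = \frac{-309555 - 194544}{-142566 - 466170} = - \frac{504099}{-608736} = \left(-504099\right) \left(- \frac{1}{608736}\right) = \frac{168033}{202912}$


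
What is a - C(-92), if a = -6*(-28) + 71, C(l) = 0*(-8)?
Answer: 239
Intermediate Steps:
C(l) = 0
a = 239 (a = 168 + 71 = 239)
a - C(-92) = 239 - 1*0 = 239 + 0 = 239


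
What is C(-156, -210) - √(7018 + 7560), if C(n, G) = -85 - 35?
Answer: -120 - √14578 ≈ -240.74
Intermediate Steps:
C(n, G) = -120
C(-156, -210) - √(7018 + 7560) = -120 - √(7018 + 7560) = -120 - √14578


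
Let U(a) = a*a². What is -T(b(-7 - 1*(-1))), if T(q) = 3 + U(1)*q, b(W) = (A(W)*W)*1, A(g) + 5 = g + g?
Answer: -105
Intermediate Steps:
A(g) = -5 + 2*g (A(g) = -5 + (g + g) = -5 + 2*g)
b(W) = W*(-5 + 2*W) (b(W) = ((-5 + 2*W)*W)*1 = (W*(-5 + 2*W))*1 = W*(-5 + 2*W))
U(a) = a³
T(q) = 3 + q (T(q) = 3 + 1³*q = 3 + 1*q = 3 + q)
-T(b(-7 - 1*(-1))) = -(3 + (-7 - 1*(-1))*(-5 + 2*(-7 - 1*(-1)))) = -(3 + (-7 + 1)*(-5 + 2*(-7 + 1))) = -(3 - 6*(-5 + 2*(-6))) = -(3 - 6*(-5 - 12)) = -(3 - 6*(-17)) = -(3 + 102) = -1*105 = -105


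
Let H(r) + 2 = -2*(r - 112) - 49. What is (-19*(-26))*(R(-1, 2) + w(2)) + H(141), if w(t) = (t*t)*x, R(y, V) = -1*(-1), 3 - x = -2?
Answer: 10265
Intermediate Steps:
x = 5 (x = 3 - 1*(-2) = 3 + 2 = 5)
H(r) = 173 - 2*r (H(r) = -2 + (-2*(r - 112) - 49) = -2 + (-2*(-112 + r) - 49) = -2 + ((224 - 2*r) - 49) = -2 + (175 - 2*r) = 173 - 2*r)
R(y, V) = 1
w(t) = 5*t² (w(t) = (t*t)*5 = t²*5 = 5*t²)
(-19*(-26))*(R(-1, 2) + w(2)) + H(141) = (-19*(-26))*(1 + 5*2²) + (173 - 2*141) = 494*(1 + 5*4) + (173 - 282) = 494*(1 + 20) - 109 = 494*21 - 109 = 10374 - 109 = 10265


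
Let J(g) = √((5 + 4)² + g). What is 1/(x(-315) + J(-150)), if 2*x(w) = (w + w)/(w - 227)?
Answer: 56910/6789647 - 293764*I*√69/20368941 ≈ 0.0083819 - 0.1198*I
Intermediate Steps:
J(g) = √(81 + g) (J(g) = √(9² + g) = √(81 + g))
x(w) = w/(-227 + w) (x(w) = ((w + w)/(w - 227))/2 = ((2*w)/(-227 + w))/2 = (2*w/(-227 + w))/2 = w/(-227 + w))
1/(x(-315) + J(-150)) = 1/(-315/(-227 - 315) + √(81 - 150)) = 1/(-315/(-542) + √(-69)) = 1/(-315*(-1/542) + I*√69) = 1/(315/542 + I*√69)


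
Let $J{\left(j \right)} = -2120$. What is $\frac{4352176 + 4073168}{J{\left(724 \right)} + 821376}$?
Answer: $\frac{1053168}{102407} \approx 10.284$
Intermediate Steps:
$\frac{4352176 + 4073168}{J{\left(724 \right)} + 821376} = \frac{4352176 + 4073168}{-2120 + 821376} = \frac{8425344}{819256} = 8425344 \cdot \frac{1}{819256} = \frac{1053168}{102407}$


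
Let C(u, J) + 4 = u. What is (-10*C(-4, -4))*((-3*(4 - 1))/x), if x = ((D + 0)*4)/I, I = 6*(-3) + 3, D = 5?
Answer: 540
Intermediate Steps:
C(u, J) = -4 + u
I = -15 (I = -18 + 3 = -15)
x = -4/3 (x = ((5 + 0)*4)/(-15) = (5*4)*(-1/15) = 20*(-1/15) = -4/3 ≈ -1.3333)
(-10*C(-4, -4))*((-3*(4 - 1))/x) = (-10*(-4 - 4))*((-3*(4 - 1))/(-4/3)) = (-10*(-8))*(-3*3*(-¾)) = 80*(-9*(-¾)) = 80*(27/4) = 540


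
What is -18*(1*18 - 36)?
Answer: 324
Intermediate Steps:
-18*(1*18 - 36) = -18*(18 - 36) = -18*(-18) = 324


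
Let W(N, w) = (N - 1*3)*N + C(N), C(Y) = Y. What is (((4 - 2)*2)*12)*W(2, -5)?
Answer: 0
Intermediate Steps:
W(N, w) = N + N*(-3 + N) (W(N, w) = (N - 1*3)*N + N = (N - 3)*N + N = (-3 + N)*N + N = N*(-3 + N) + N = N + N*(-3 + N))
(((4 - 2)*2)*12)*W(2, -5) = (((4 - 2)*2)*12)*(2*(-2 + 2)) = ((2*2)*12)*(2*0) = (4*12)*0 = 48*0 = 0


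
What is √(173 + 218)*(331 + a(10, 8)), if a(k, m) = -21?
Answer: 310*√391 ≈ 6129.9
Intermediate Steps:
√(173 + 218)*(331 + a(10, 8)) = √(173 + 218)*(331 - 21) = √391*310 = 310*√391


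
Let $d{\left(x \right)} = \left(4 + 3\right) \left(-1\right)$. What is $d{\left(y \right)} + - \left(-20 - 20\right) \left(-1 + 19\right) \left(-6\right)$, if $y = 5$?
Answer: $-4327$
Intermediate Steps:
$d{\left(x \right)} = -7$ ($d{\left(x \right)} = 7 \left(-1\right) = -7$)
$d{\left(y \right)} + - \left(-20 - 20\right) \left(-1 + 19\right) \left(-6\right) = -7 + - \left(-20 - 20\right) \left(-1 + 19\right) \left(-6\right) = -7 + - \left(-40\right) 18 \left(-6\right) = -7 + \left(-1\right) \left(-720\right) \left(-6\right) = -7 + 720 \left(-6\right) = -7 - 4320 = -4327$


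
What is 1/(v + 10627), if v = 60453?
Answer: 1/71080 ≈ 1.4069e-5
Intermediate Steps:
1/(v + 10627) = 1/(60453 + 10627) = 1/71080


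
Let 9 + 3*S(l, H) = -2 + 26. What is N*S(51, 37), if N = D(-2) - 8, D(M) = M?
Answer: -50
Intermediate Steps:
S(l, H) = 5 (S(l, H) = -3 + (-2 + 26)/3 = -3 + (1/3)*24 = -3 + 8 = 5)
N = -10 (N = -2 - 8 = -10)
N*S(51, 37) = -10*5 = -50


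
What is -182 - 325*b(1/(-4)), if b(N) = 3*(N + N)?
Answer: 611/2 ≈ 305.50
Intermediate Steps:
b(N) = 6*N (b(N) = 3*(2*N) = 6*N)
-182 - 325*b(1/(-4)) = -182 - 1950/(-4) = -182 - 1950*(-1)/4 = -182 - 325*(-3/2) = -182 + 975/2 = 611/2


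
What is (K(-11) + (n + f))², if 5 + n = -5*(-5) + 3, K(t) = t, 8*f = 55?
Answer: 22801/64 ≈ 356.27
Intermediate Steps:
f = 55/8 (f = (⅛)*55 = 55/8 ≈ 6.8750)
n = 23 (n = -5 + (-5*(-5) + 3) = -5 + (25 + 3) = -5 + 28 = 23)
(K(-11) + (n + f))² = (-11 + (23 + 55/8))² = (-11 + 239/8)² = (151/8)² = 22801/64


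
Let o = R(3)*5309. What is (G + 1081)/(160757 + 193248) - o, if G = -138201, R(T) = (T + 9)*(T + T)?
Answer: -27063568072/70801 ≈ -3.8225e+5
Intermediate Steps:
R(T) = 2*T*(9 + T) (R(T) = (9 + T)*(2*T) = 2*T*(9 + T))
o = 382248 (o = (2*3*(9 + 3))*5309 = (2*3*12)*5309 = 72*5309 = 382248)
(G + 1081)/(160757 + 193248) - o = (-138201 + 1081)/(160757 + 193248) - 1*382248 = -137120/354005 - 382248 = -137120*1/354005 - 382248 = -27424/70801 - 382248 = -27063568072/70801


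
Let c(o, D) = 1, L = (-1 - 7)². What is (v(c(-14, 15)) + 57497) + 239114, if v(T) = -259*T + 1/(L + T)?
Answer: 19262881/65 ≈ 2.9635e+5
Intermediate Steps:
L = 64 (L = (-8)² = 64)
v(T) = 1/(64 + T) - 259*T (v(T) = -259*T + 1/(64 + T) = 1/(64 + T) - 259*T)
(v(c(-14, 15)) + 57497) + 239114 = ((1 - 16576*1 - 259*1²)/(64 + 1) + 57497) + 239114 = ((1 - 16576 - 259*1)/65 + 57497) + 239114 = ((1 - 16576 - 259)/65 + 57497) + 239114 = ((1/65)*(-16834) + 57497) + 239114 = (-16834/65 + 57497) + 239114 = 3720471/65 + 239114 = 19262881/65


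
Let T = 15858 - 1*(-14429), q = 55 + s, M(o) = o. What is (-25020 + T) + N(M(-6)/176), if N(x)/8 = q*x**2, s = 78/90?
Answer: 12747397/2420 ≈ 5267.5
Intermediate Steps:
s = 13/15 (s = 78*(1/90) = 13/15 ≈ 0.86667)
q = 838/15 (q = 55 + 13/15 = 838/15 ≈ 55.867)
N(x) = 6704*x**2/15 (N(x) = 8*(838*x**2/15) = 6704*x**2/15)
T = 30287 (T = 15858 + 14429 = 30287)
(-25020 + T) + N(M(-6)/176) = (-25020 + 30287) + 6704*(-6/176)**2/15 = 5267 + 6704*(-6*1/176)**2/15 = 5267 + 6704*(-3/88)**2/15 = 5267 + (6704/15)*(9/7744) = 5267 + 1257/2420 = 12747397/2420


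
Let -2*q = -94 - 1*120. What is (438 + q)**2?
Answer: 297025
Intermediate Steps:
q = 107 (q = -(-94 - 1*120)/2 = -(-94 - 120)/2 = -1/2*(-214) = 107)
(438 + q)**2 = (438 + 107)**2 = 545**2 = 297025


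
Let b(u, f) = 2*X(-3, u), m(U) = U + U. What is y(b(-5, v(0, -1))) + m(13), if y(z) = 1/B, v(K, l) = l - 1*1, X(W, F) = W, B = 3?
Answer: 79/3 ≈ 26.333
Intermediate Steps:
m(U) = 2*U
v(K, l) = -1 + l (v(K, l) = l - 1 = -1 + l)
b(u, f) = -6 (b(u, f) = 2*(-3) = -6)
y(z) = ⅓ (y(z) = 1/3 = ⅓)
y(b(-5, v(0, -1))) + m(13) = ⅓ + 2*13 = ⅓ + 26 = 79/3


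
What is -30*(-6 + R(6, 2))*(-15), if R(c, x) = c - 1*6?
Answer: -2700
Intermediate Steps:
R(c, x) = -6 + c (R(c, x) = c - 6 = -6 + c)
-30*(-6 + R(6, 2))*(-15) = -30*(-6 + (-6 + 6))*(-15) = -30*(-6 + 0)*(-15) = -(-180)*(-15) = -30*90 = -2700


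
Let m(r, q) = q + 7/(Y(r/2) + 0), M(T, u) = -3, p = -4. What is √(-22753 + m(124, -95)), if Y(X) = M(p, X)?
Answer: 7*I*√4197/3 ≈ 151.16*I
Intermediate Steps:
Y(X) = -3
m(r, q) = -7/3 + q (m(r, q) = q + 7/(-3 + 0) = q + 7/(-3) = q + 7*(-⅓) = q - 7/3 = -7/3 + q)
√(-22753 + m(124, -95)) = √(-22753 + (-7/3 - 95)) = √(-22753 - 292/3) = √(-68551/3) = 7*I*√4197/3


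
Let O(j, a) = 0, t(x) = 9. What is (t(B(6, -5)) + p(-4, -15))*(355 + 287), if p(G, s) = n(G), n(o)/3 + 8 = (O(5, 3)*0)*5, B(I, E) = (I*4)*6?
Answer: -9630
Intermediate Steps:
B(I, E) = 24*I (B(I, E) = (4*I)*6 = 24*I)
n(o) = -24 (n(o) = -24 + 3*((0*0)*5) = -24 + 3*(0*5) = -24 + 3*0 = -24 + 0 = -24)
p(G, s) = -24
(t(B(6, -5)) + p(-4, -15))*(355 + 287) = (9 - 24)*(355 + 287) = -15*642 = -9630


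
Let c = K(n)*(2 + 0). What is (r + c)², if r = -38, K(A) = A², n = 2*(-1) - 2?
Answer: 36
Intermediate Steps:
n = -4 (n = -2 - 2 = -4)
c = 32 (c = (-4)²*(2 + 0) = 16*2 = 32)
(r + c)² = (-38 + 32)² = (-6)² = 36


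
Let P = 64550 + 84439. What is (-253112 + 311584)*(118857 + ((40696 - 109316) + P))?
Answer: 11649142672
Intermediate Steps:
P = 148989
(-253112 + 311584)*(118857 + ((40696 - 109316) + P)) = (-253112 + 311584)*(118857 + ((40696 - 109316) + 148989)) = 58472*(118857 + (-68620 + 148989)) = 58472*(118857 + 80369) = 58472*199226 = 11649142672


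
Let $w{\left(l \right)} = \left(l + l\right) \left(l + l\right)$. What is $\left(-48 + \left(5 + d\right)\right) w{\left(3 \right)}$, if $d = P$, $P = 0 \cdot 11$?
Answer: $-1548$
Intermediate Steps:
$P = 0$
$w{\left(l \right)} = 4 l^{2}$ ($w{\left(l \right)} = 2 l 2 l = 4 l^{2}$)
$d = 0$
$\left(-48 + \left(5 + d\right)\right) w{\left(3 \right)} = \left(-48 + \left(5 + 0\right)\right) 4 \cdot 3^{2} = \left(-48 + 5\right) 4 \cdot 9 = \left(-43\right) 36 = -1548$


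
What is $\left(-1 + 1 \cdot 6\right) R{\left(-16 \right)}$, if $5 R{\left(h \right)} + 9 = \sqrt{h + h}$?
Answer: $-9 + 4 i \sqrt{2} \approx -9.0 + 5.6569 i$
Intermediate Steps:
$R{\left(h \right)} = - \frac{9}{5} + \frac{\sqrt{2} \sqrt{h}}{5}$ ($R{\left(h \right)} = - \frac{9}{5} + \frac{\sqrt{h + h}}{5} = - \frac{9}{5} + \frac{\sqrt{2 h}}{5} = - \frac{9}{5} + \frac{\sqrt{2} \sqrt{h}}{5}$)
$\left(-1 + 1 \cdot 6\right) R{\left(-16 \right)} = \left(-1 + 1 \cdot 6\right) \left(- \frac{9}{5} + \frac{\sqrt{2} \sqrt{-16}}{5}\right) = \left(-1 + 6\right) \left(- \frac{9}{5} + \frac{\sqrt{2} \cdot 4 i}{5}\right) = 5 \left(- \frac{9}{5} + \frac{4 i \sqrt{2}}{5}\right) = -9 + 4 i \sqrt{2}$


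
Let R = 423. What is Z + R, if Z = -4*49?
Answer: 227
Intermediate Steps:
Z = -196
Z + R = -196 + 423 = 227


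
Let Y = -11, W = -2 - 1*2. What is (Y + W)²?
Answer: 225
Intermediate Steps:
W = -4 (W = -2 - 2 = -4)
(Y + W)² = (-11 - 4)² = (-15)² = 225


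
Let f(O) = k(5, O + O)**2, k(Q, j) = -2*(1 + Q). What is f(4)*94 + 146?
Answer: 13682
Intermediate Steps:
k(Q, j) = -2 - 2*Q
f(O) = 144 (f(O) = (-2 - 2*5)**2 = (-2 - 10)**2 = (-12)**2 = 144)
f(4)*94 + 146 = 144*94 + 146 = 13536 + 146 = 13682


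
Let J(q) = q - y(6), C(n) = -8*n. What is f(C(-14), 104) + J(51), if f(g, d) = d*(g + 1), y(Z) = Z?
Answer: 11797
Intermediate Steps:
f(g, d) = d*(1 + g)
J(q) = -6 + q (J(q) = q - 1*6 = q - 6 = -6 + q)
f(C(-14), 104) + J(51) = 104*(1 - 8*(-14)) + (-6 + 51) = 104*(1 + 112) + 45 = 104*113 + 45 = 11752 + 45 = 11797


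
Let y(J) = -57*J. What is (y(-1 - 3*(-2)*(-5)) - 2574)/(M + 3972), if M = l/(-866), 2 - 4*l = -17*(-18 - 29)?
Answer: -2795448/13759805 ≈ -0.20316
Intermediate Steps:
l = -797/4 (l = ½ - (-17)*(-18 - 29)/4 = ½ - (-17)*(-47)/4 = ½ - ¼*799 = ½ - 799/4 = -797/4 ≈ -199.25)
M = 797/3464 (M = -797/4/(-866) = -797/4*(-1/866) = 797/3464 ≈ 0.23008)
(y(-1 - 3*(-2)*(-5)) - 2574)/(M + 3972) = (-57*(-1 - 3*(-2)*(-5)) - 2574)/(797/3464 + 3972) = (-57*(-1 + 6*(-5)) - 2574)/(13759805/3464) = (-57*(-1 - 30) - 2574)*(3464/13759805) = (-57*(-31) - 2574)*(3464/13759805) = (1767 - 2574)*(3464/13759805) = -807*3464/13759805 = -2795448/13759805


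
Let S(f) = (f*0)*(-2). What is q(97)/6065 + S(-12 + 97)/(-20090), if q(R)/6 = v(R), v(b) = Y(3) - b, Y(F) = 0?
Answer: -582/6065 ≈ -0.095960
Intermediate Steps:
S(f) = 0 (S(f) = 0*(-2) = 0)
v(b) = -b (v(b) = 0 - b = -b)
q(R) = -6*R (q(R) = 6*(-R) = -6*R)
q(97)/6065 + S(-12 + 97)/(-20090) = -6*97/6065 + 0/(-20090) = -582*1/6065 + 0*(-1/20090) = -582/6065 + 0 = -582/6065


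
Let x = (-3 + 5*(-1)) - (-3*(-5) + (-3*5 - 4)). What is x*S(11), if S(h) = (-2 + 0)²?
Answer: -16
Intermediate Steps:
x = -4 (x = (-3 - 5) - (15 + (-15 - 4)) = -8 - (15 - 19) = -8 - 1*(-4) = -8 + 4 = -4)
S(h) = 4 (S(h) = (-2)² = 4)
x*S(11) = -4*4 = -16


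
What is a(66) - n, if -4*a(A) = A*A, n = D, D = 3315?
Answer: -4404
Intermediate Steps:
n = 3315
a(A) = -A²/4 (a(A) = -A*A/4 = -A²/4)
a(66) - n = -¼*66² - 1*3315 = -¼*4356 - 3315 = -1089 - 3315 = -4404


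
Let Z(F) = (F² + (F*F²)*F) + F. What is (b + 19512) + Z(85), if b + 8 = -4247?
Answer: 52223192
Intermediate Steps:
b = -4255 (b = -8 - 4247 = -4255)
Z(F) = F + F² + F⁴ (Z(F) = (F² + F³*F) + F = (F² + F⁴) + F = F + F² + F⁴)
(b + 19512) + Z(85) = (-4255 + 19512) + 85*(1 + 85 + 85³) = 15257 + 85*(1 + 85 + 614125) = 15257 + 85*614211 = 15257 + 52207935 = 52223192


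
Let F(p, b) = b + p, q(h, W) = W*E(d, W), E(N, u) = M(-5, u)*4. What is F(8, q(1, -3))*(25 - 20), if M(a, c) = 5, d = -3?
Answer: -260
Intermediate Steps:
E(N, u) = 20 (E(N, u) = 5*4 = 20)
q(h, W) = 20*W (q(h, W) = W*20 = 20*W)
F(8, q(1, -3))*(25 - 20) = (20*(-3) + 8)*(25 - 20) = (-60 + 8)*5 = -52*5 = -260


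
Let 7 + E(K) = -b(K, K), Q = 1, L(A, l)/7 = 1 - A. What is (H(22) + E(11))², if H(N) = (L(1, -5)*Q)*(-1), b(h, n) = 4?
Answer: 121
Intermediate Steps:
L(A, l) = 7 - 7*A (L(A, l) = 7*(1 - A) = 7 - 7*A)
E(K) = -11 (E(K) = -7 - 1*4 = -7 - 4 = -11)
H(N) = 0 (H(N) = ((7 - 7*1)*1)*(-1) = ((7 - 7)*1)*(-1) = (0*1)*(-1) = 0*(-1) = 0)
(H(22) + E(11))² = (0 - 11)² = (-11)² = 121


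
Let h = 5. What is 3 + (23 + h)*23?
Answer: 647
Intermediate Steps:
3 + (23 + h)*23 = 3 + (23 + 5)*23 = 3 + 28*23 = 3 + 644 = 647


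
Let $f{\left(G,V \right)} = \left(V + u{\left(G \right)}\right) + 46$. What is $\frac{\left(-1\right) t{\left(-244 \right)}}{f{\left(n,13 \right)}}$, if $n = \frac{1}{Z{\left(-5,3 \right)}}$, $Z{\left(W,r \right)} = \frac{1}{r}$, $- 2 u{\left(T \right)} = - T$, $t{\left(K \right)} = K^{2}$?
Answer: $- \frac{119072}{121} \approx -984.07$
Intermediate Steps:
$u{\left(T \right)} = \frac{T}{2}$ ($u{\left(T \right)} = - \frac{\left(-1\right) T}{2} = \frac{T}{2}$)
$n = 3$ ($n = \frac{1}{\frac{1}{3}} = 3$)
$f{\left(G,V \right)} = 46 + V + \frac{G}{2}$ ($f{\left(G,V \right)} = \left(V + \frac{G}{2}\right) + 46 = 46 + V + \frac{G}{2}$)
$\frac{\left(-1\right) t{\left(-244 \right)}}{f{\left(n,13 \right)}} = \frac{\left(-1\right) \left(-244\right)^{2}}{46 + 13 + \frac{1}{2} \cdot 3} = \frac{\left(-1\right) 59536}{46 + 13 + \frac{3}{2}} = - \frac{59536}{\frac{121}{2}} = \left(-59536\right) \frac{2}{121} = - \frac{119072}{121}$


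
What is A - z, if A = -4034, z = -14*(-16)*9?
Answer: -6050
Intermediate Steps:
z = 2016 (z = 224*9 = 2016)
A - z = -4034 - 1*2016 = -4034 - 2016 = -6050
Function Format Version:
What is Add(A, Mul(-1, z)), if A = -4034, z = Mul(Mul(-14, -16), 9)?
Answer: -6050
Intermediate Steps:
z = 2016 (z = Mul(224, 9) = 2016)
Add(A, Mul(-1, z)) = Add(-4034, Mul(-1, 2016)) = Add(-4034, -2016) = -6050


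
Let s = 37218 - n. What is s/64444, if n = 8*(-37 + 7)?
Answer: 18729/32222 ≈ 0.58125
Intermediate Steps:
n = -240 (n = 8*(-30) = -240)
s = 37458 (s = 37218 - 1*(-240) = 37218 + 240 = 37458)
s/64444 = 37458/64444 = 37458*(1/64444) = 18729/32222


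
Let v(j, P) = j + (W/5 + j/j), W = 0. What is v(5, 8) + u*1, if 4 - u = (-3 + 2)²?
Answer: 9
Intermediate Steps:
u = 3 (u = 4 - (-3 + 2)² = 4 - 1*(-1)² = 4 - 1*1 = 4 - 1 = 3)
v(j, P) = 1 + j (v(j, P) = j + (0/5 + j/j) = j + (0*(⅕) + 1) = j + (0 + 1) = j + 1 = 1 + j)
v(5, 8) + u*1 = (1 + 5) + 3*1 = 6 + 3 = 9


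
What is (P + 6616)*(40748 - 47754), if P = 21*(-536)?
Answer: 32507840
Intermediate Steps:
P = -11256
(P + 6616)*(40748 - 47754) = (-11256 + 6616)*(40748 - 47754) = -4640*(-7006) = 32507840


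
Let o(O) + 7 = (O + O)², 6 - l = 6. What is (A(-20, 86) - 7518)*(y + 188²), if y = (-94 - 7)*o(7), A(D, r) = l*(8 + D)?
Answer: -122205090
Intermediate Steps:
l = 0 (l = 6 - 1*6 = 6 - 6 = 0)
o(O) = -7 + 4*O² (o(O) = -7 + (O + O)² = -7 + (2*O)² = -7 + 4*O²)
A(D, r) = 0 (A(D, r) = 0*(8 + D) = 0)
y = -19089 (y = (-94 - 7)*(-7 + 4*7²) = -101*(-7 + 4*49) = -101*(-7 + 196) = -101*189 = -19089)
(A(-20, 86) - 7518)*(y + 188²) = (0 - 7518)*(-19089 + 188²) = -7518*(-19089 + 35344) = -7518*16255 = -122205090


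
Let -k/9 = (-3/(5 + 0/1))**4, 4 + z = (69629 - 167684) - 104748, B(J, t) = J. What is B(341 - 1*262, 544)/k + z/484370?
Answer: -24063615053/353105730 ≈ -68.148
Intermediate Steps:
z = -202807 (z = -4 + ((69629 - 167684) - 104748) = -4 + (-98055 - 104748) = -4 - 202803 = -202807)
k = -729/625 (k = -9*81/(5 + 0/1)**4 = -9*81/(5 + 0*1)**4 = -9*81/(5 + 0)**4 = -9*(-3/5)**4 = -9*81/625 = -729/625 ≈ -1.1664)
B(341 - 1*262, 544)/k + z/484370 = (341 - 1*262)/(-729/625) - 202807/484370 = (341 - 262)*(-625/729) - 202807*1/484370 = 79*(-625/729) - 202807/484370 = -49375/729 - 202807/484370 = -24063615053/353105730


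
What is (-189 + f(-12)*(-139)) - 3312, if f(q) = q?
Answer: -1833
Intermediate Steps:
(-189 + f(-12)*(-139)) - 3312 = (-189 - 12*(-139)) - 3312 = (-189 + 1668) - 3312 = 1479 - 3312 = -1833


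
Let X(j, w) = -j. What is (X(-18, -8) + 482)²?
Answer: 250000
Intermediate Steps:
(X(-18, -8) + 482)² = (-1*(-18) + 482)² = (18 + 482)² = 500² = 250000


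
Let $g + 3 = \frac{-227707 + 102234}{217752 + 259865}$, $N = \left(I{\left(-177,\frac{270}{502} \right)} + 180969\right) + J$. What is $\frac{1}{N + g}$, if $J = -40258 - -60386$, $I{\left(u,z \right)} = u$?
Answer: $\frac{477617}{95961249316} \approx 4.9772 \cdot 10^{-6}$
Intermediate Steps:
$J = 20128$ ($J = -40258 + 60386 = 20128$)
$N = 200920$ ($N = \left(-177 + 180969\right) + 20128 = 180792 + 20128 = 200920$)
$g = - \frac{1558324}{477617}$ ($g = -3 + \frac{-227707 + 102234}{217752 + 259865} = -3 - \frac{125473}{477617} = - \frac{1558324}{477617} \approx -3.2627$)
$\frac{1}{N + g} = \frac{1}{200920 - \frac{1558324}{477617}} = \frac{1}{\frac{95961249316}{477617}} = \frac{477617}{95961249316}$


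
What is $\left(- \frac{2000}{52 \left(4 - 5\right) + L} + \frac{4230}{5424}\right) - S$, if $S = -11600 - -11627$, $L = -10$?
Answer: $\frac{169207}{28024} \approx 6.0379$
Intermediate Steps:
$S = 27$ ($S = -11600 + 11627 = 27$)
$\left(- \frac{2000}{52 \left(4 - 5\right) + L} + \frac{4230}{5424}\right) - S = \left(- \frac{2000}{52 \left(4 - 5\right) - 10} + \frac{4230}{5424}\right) - 27 = \left(- \frac{2000}{52 \left(4 - 5\right) - 10} + 4230 \cdot \frac{1}{5424}\right) - 27 = \left(- \frac{2000}{52 \left(-1\right) - 10} + \frac{705}{904}\right) - 27 = \left(- \frac{2000}{-52 - 10} + \frac{705}{904}\right) - 27 = \left(- \frac{2000}{-62} + \frac{705}{904}\right) - 27 = \left(\left(-2000\right) \left(- \frac{1}{62}\right) + \frac{705}{904}\right) - 27 = \left(\frac{1000}{31} + \frac{705}{904}\right) - 27 = \frac{925855}{28024} - 27 = \frac{169207}{28024}$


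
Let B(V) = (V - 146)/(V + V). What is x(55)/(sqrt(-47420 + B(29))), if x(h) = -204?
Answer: 204*I*sqrt(159527666)/2750477 ≈ 0.93679*I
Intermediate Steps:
B(V) = (-146 + V)/(2*V) (B(V) = (-146 + V)/((2*V)) = (-146 + V)*(1/(2*V)) = (-146 + V)/(2*V))
x(55)/(sqrt(-47420 + B(29))) = -204/sqrt(-47420 + (1/2)*(-146 + 29)/29) = -204/sqrt(-47420 + (1/2)*(1/29)*(-117)) = -204/sqrt(-47420 - 117/58) = -204*(-I*sqrt(159527666)/2750477) = -(-204)*I*sqrt(159527666)/2750477 = 204*I*sqrt(159527666)/2750477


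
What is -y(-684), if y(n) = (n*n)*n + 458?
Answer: 320013046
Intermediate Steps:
y(n) = 458 + n³ (y(n) = n²*n + 458 = n³ + 458 = 458 + n³)
-y(-684) = -(458 + (-684)³) = -(458 - 320013504) = -1*(-320013046) = 320013046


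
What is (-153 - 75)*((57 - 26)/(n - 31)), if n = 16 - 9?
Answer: 589/2 ≈ 294.50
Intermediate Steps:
n = 7
(-153 - 75)*((57 - 26)/(n - 31)) = (-153 - 75)*((57 - 26)/(7 - 31)) = -7068/(-24) = -7068*(-1)/24 = -228*(-31/24) = 589/2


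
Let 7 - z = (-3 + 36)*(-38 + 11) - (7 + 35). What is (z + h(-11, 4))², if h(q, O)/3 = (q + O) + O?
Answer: 866761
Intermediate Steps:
h(q, O) = 3*q + 6*O (h(q, O) = 3*((q + O) + O) = 3*((O + q) + O) = 3*(q + 2*O) = 3*q + 6*O)
z = 940 (z = 7 - ((-3 + 36)*(-38 + 11) - (7 + 35)) = 7 - (33*(-27) - 1*42) = 7 - (-891 - 42) = 7 - 1*(-933) = 7 + 933 = 940)
(z + h(-11, 4))² = (940 + (3*(-11) + 6*4))² = (940 + (-33 + 24))² = (940 - 9)² = 931² = 866761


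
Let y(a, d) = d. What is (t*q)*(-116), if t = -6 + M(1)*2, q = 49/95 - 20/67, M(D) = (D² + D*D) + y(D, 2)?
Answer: -320856/6365 ≈ -50.409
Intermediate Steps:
M(D) = 2 + 2*D² (M(D) = (D² + D*D) + 2 = (D² + D²) + 2 = 2*D² + 2 = 2 + 2*D²)
q = 1383/6365 (q = 49*(1/95) - 20*1/67 = 49/95 - 20/67 = 1383/6365 ≈ 0.21728)
t = 2 (t = -6 + (2 + 2*1²)*2 = -6 + (2 + 2*1)*2 = -6 + (2 + 2)*2 = -6 + 4*2 = -6 + 8 = 2)
(t*q)*(-116) = (2*(1383/6365))*(-116) = (2766/6365)*(-116) = -320856/6365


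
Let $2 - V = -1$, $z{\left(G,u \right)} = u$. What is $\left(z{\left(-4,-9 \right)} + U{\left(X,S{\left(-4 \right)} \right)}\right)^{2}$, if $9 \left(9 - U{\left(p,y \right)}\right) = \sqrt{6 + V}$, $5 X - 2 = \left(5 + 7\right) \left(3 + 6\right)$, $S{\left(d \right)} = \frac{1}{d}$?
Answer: $\frac{1}{9} \approx 0.11111$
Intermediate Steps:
$X = 22$ ($X = \frac{2}{5} + \frac{\left(5 + 7\right) \left(3 + 6\right)}{5} = \frac{2}{5} + \frac{12 \cdot 9}{5} = \frac{2}{5} + \frac{1}{5} \cdot 108 = \frac{2}{5} + \frac{108}{5} = 22$)
$V = 3$ ($V = 2 - -1 = 2 + 1 = 3$)
$U{\left(p,y \right)} = \frac{26}{3}$ ($U{\left(p,y \right)} = 9 - \frac{\sqrt{6 + 3}}{9} = 9 - \frac{\sqrt{9}}{9} = 9 - \frac{1}{3} = \frac{26}{3}$)
$\left(z{\left(-4,-9 \right)} + U{\left(X,S{\left(-4 \right)} \right)}\right)^{2} = \left(-9 + \frac{26}{3}\right)^{2} = \left(- \frac{1}{3}\right)^{2} = \frac{1}{9}$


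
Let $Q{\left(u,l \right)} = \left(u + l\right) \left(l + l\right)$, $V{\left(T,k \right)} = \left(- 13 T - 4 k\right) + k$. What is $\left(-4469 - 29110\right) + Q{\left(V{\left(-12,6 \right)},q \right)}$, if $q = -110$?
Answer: $-39739$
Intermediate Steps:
$V{\left(T,k \right)} = - 13 T - 3 k$
$Q{\left(u,l \right)} = 2 l \left(l + u\right)$ ($Q{\left(u,l \right)} = \left(l + u\right) 2 l = 2 l \left(l + u\right)$)
$\left(-4469 - 29110\right) + Q{\left(V{\left(-12,6 \right)},q \right)} = \left(-4469 - 29110\right) + 2 \left(-110\right) \left(-110 - -138\right) = -33579 + 2 \left(-110\right) \left(-110 + \left(156 - 18\right)\right) = -33579 + 2 \left(-110\right) \left(-110 + 138\right) = -33579 + 2 \left(-110\right) 28 = -33579 - 6160 = -39739$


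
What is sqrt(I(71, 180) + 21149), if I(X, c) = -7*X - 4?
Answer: 2*sqrt(5162) ≈ 143.69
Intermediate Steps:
I(X, c) = -4 - 7*X
sqrt(I(71, 180) + 21149) = sqrt((-4 - 7*71) + 21149) = sqrt((-4 - 497) + 21149) = sqrt(-501 + 21149) = sqrt(20648) = 2*sqrt(5162)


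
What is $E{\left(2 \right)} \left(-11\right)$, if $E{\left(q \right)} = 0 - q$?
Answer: $22$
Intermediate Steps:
$E{\left(q \right)} = - q$
$E{\left(2 \right)} \left(-11\right) = \left(-1\right) 2 \left(-11\right) = \left(-2\right) \left(-11\right) = 22$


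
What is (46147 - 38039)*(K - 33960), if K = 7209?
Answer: -216897108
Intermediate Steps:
(46147 - 38039)*(K - 33960) = (46147 - 38039)*(7209 - 33960) = 8108*(-26751) = -216897108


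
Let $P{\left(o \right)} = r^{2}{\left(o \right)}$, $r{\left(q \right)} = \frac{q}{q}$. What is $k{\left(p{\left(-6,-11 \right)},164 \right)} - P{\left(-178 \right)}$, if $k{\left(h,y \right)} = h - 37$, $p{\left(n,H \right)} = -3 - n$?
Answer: $-35$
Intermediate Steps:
$r{\left(q \right)} = 1$
$k{\left(h,y \right)} = -37 + h$
$P{\left(o \right)} = 1$ ($P{\left(o \right)} = 1^{2} = 1$)
$k{\left(p{\left(-6,-11 \right)},164 \right)} - P{\left(-178 \right)} = \left(-37 - -3\right) - 1 = \left(-37 + \left(-3 + 6\right)\right) - 1 = \left(-37 + 3\right) - 1 = -34 - 1 = -35$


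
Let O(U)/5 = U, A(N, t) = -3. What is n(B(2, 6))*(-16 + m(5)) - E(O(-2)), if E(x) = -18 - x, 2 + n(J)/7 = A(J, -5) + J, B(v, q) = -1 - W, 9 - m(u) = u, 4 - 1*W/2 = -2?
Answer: 1520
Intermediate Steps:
W = 12 (W = 8 - 2*(-2) = 8 + 4 = 12)
m(u) = 9 - u
B(v, q) = -13 (B(v, q) = -1 - 1*12 = -1 - 12 = -13)
n(J) = -35 + 7*J (n(J) = -14 + 7*(-3 + J) = -14 + (-21 + 7*J) = -35 + 7*J)
O(U) = 5*U
n(B(2, 6))*(-16 + m(5)) - E(O(-2)) = (-35 + 7*(-13))*(-16 + (9 - 1*5)) - (-18 - 5*(-2)) = (-35 - 91)*(-16 + (9 - 5)) - (-18 - 1*(-10)) = -126*(-16 + 4) - (-18 + 10) = -126*(-12) - 1*(-8) = 1512 + 8 = 1520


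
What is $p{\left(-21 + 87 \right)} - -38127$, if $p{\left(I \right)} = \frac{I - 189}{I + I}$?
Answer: $\frac{1677547}{44} \approx 38126.0$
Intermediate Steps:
$p{\left(I \right)} = \frac{-189 + I}{2 I}$
$p{\left(-21 + 87 \right)} - -38127 = \frac{-189 + \left(-21 + 87\right)}{2 \left(-21 + 87\right)} - -38127 = \frac{-189 + 66}{2 \cdot 66} + 38127 = \frac{1}{2} \cdot \frac{1}{66} \left(-123\right) + 38127 = - \frac{41}{44} + 38127 = \frac{1677547}{44}$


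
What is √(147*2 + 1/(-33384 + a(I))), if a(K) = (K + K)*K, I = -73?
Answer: √151842473618/22726 ≈ 17.146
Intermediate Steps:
a(K) = 2*K² (a(K) = (2*K)*K = 2*K²)
√(147*2 + 1/(-33384 + a(I))) = √(147*2 + 1/(-33384 + 2*(-73)²)) = √(294 + 1/(-33384 + 2*5329)) = √(294 + 1/(-33384 + 10658)) = √(294 + 1/(-22726)) = √(294 - 1/22726) = √(6681443/22726) = √151842473618/22726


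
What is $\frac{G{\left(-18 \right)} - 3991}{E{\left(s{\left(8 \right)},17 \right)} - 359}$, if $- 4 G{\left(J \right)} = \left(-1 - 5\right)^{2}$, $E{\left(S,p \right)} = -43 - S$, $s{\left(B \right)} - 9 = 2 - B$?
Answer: $\frac{800}{81} \approx 9.8765$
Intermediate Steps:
$s{\left(B \right)} = 11 - B$ ($s{\left(B \right)} = 9 - \left(-2 + B\right) = 11 - B$)
$G{\left(J \right)} = -9$ ($G{\left(J \right)} = - \frac{\left(-1 - 5\right)^{2}}{4} = - \frac{\left(-6\right)^{2}}{4} = \left(- \frac{1}{4}\right) 36 = -9$)
$\frac{G{\left(-18 \right)} - 3991}{E{\left(s{\left(8 \right)},17 \right)} - 359} = \frac{-9 - 3991}{\left(-43 - \left(11 - 8\right)\right) - 359} = - \frac{4000}{\left(-43 - \left(11 - 8\right)\right) - 359} = - \frac{4000}{\left(-43 - 3\right) - 359} = - \frac{4000}{-46 - 359} = - \frac{4000}{-405} = \left(-4000\right) \left(- \frac{1}{405}\right) = \frac{800}{81}$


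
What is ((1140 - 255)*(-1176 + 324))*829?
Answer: -625082580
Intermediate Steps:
((1140 - 255)*(-1176 + 324))*829 = (885*(-852))*829 = -754020*829 = -625082580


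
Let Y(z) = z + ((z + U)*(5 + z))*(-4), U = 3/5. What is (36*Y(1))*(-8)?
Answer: 53856/5 ≈ 10771.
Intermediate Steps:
U = ⅗ (U = 3*(⅕) = ⅗ ≈ 0.60000)
Y(z) = z - 4*(5 + z)*(⅗ + z) (Y(z) = z + ((z + ⅗)*(5 + z))*(-4) = z + ((⅗ + z)*(5 + z))*(-4) = z + ((5 + z)*(⅗ + z))*(-4) = z - 4*(5 + z)*(⅗ + z))
(36*Y(1))*(-8) = (36*(-12 - 4*1² - 107/5*1))*(-8) = (36*(-12 - 4*1 - 107/5))*(-8) = (36*(-12 - 4 - 107/5))*(-8) = (36*(-187/5))*(-8) = -6732/5*(-8) = 53856/5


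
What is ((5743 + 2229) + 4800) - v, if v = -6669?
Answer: 19441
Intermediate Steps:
((5743 + 2229) + 4800) - v = ((5743 + 2229) + 4800) - 1*(-6669) = (7972 + 4800) + 6669 = 12772 + 6669 = 19441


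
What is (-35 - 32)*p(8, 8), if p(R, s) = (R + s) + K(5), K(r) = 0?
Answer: -1072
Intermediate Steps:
p(R, s) = R + s (p(R, s) = (R + s) + 0 = R + s)
(-35 - 32)*p(8, 8) = (-35 - 32)*(8 + 8) = -67*16 = -1072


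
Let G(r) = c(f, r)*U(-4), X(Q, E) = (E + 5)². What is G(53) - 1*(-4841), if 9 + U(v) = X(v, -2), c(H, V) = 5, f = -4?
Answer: 4841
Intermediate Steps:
X(Q, E) = (5 + E)²
U(v) = 0 (U(v) = -9 + (5 - 2)² = -9 + 3² = -9 + 9 = 0)
G(r) = 0 (G(r) = 5*0 = 0)
G(53) - 1*(-4841) = 0 - 1*(-4841) = 0 + 4841 = 4841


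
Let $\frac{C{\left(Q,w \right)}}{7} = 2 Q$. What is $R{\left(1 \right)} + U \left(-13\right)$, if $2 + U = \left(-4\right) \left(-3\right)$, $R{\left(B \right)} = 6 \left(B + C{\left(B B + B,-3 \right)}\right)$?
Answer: $44$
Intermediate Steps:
$C{\left(Q,w \right)} = 14 Q$ ($C{\left(Q,w \right)} = 7 \cdot 2 Q = 14 Q$)
$R{\left(B \right)} = 84 B^{2} + 90 B$ ($R{\left(B \right)} = 6 \left(B + 14 \left(B B + B\right)\right) = 6 \left(B + 14 \left(B^{2} + B\right)\right) = 6 \left(B + 14 \left(B + B^{2}\right)\right) = 6 \left(B + \left(14 B + 14 B^{2}\right)\right) = 6 \left(14 B^{2} + 15 B\right) = 84 B^{2} + 90 B$)
$U = 10$ ($U = -2 - -12 = -2 + 12 = 10$)
$R{\left(1 \right)} + U \left(-13\right) = 6 \cdot 1 \left(15 + 14 \cdot 1\right) + 10 \left(-13\right) = 6 \cdot 1 \left(15 + 14\right) - 130 = 6 \cdot 1 \cdot 29 - 130 = 174 - 130 = 44$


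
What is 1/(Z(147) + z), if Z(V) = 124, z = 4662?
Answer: 1/4786 ≈ 0.00020894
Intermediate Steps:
1/(Z(147) + z) = 1/(124 + 4662) = 1/4786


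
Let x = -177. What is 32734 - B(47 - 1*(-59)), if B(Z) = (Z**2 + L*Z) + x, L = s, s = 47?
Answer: 16693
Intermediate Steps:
L = 47
B(Z) = -177 + Z**2 + 47*Z (B(Z) = (Z**2 + 47*Z) - 177 = -177 + Z**2 + 47*Z)
32734 - B(47 - 1*(-59)) = 32734 - (-177 + (47 - 1*(-59))**2 + 47*(47 - 1*(-59))) = 32734 - (-177 + (47 + 59)**2 + 47*(47 + 59)) = 32734 - (-177 + 106**2 + 47*106) = 32734 - (-177 + 11236 + 4982) = 32734 - 1*16041 = 32734 - 16041 = 16693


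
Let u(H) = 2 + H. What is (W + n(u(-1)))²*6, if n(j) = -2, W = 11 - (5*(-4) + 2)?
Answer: 4374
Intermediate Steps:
W = 29 (W = 11 - (-20 + 2) = 11 - 1*(-18) = 11 + 18 = 29)
(W + n(u(-1)))²*6 = (29 - 2)²*6 = 27²*6 = 729*6 = 4374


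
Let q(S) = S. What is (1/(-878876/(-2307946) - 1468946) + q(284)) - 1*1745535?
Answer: -2958416128390391993/1695123583020 ≈ -1.7453e+6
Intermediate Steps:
(1/(-878876/(-2307946) - 1468946) + q(284)) - 1*1745535 = (1/(-878876/(-2307946) - 1468946) + 284) - 1*1745535 = (1/(-878876*(-1/2307946) - 1468946) + 284) - 1745535 = (1/(439438/1153973 - 1468946) + 284) - 1745535 = (1/(-1695123583020/1153973) + 284) - 1745535 = (-1153973/1695123583020 + 284) - 1745535 = 481415096423707/1695123583020 - 1745535 = -2958416128390391993/1695123583020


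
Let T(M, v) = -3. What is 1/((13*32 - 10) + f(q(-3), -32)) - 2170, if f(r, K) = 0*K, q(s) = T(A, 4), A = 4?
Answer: -881019/406 ≈ -2170.0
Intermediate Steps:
q(s) = -3
f(r, K) = 0
1/((13*32 - 10) + f(q(-3), -32)) - 2170 = 1/((13*32 - 10) + 0) - 2170 = 1/((416 - 10) + 0) - 2170 = 1/(406 + 0) - 2170 = 1/406 - 2170 = -881019/406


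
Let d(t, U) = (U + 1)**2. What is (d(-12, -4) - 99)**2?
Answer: 8100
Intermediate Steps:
d(t, U) = (1 + U)**2
(d(-12, -4) - 99)**2 = ((1 - 4)**2 - 99)**2 = ((-3)**2 - 99)**2 = (9 - 99)**2 = (-90)**2 = 8100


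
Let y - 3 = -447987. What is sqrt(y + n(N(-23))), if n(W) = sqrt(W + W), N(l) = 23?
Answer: sqrt(-447984 + sqrt(46)) ≈ 669.31*I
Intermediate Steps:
y = -447984 (y = 3 - 447987 = -447984)
n(W) = sqrt(2)*sqrt(W) (n(W) = sqrt(2*W) = sqrt(2)*sqrt(W))
sqrt(y + n(N(-23))) = sqrt(-447984 + sqrt(2)*sqrt(23)) = sqrt(-447984 + sqrt(46))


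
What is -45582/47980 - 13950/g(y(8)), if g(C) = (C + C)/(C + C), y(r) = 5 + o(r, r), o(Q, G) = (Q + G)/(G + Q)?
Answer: -334683291/23990 ≈ -13951.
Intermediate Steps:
o(Q, G) = 1 (o(Q, G) = (G + Q)/(G + Q) = 1)
y(r) = 6 (y(r) = 5 + 1 = 6)
g(C) = 1 (g(C) = (2*C)/((2*C)) = (2*C)*(1/(2*C)) = 1)
-45582/47980 - 13950/g(y(8)) = -45582/47980 - 13950/1 = -45582*1/47980 - 13950*1 = -22791/23990 - 13950 = -334683291/23990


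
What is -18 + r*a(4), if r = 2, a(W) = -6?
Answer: -30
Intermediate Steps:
-18 + r*a(4) = -18 + 2*(-6) = -18 - 12 = -30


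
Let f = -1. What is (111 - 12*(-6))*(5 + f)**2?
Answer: 2928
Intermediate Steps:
(111 - 12*(-6))*(5 + f)**2 = (111 - 12*(-6))*(5 - 1)**2 = (111 + 72)*4**2 = 183*16 = 2928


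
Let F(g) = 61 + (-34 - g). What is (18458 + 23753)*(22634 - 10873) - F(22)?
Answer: 496443566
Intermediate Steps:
F(g) = 27 - g
(18458 + 23753)*(22634 - 10873) - F(22) = (18458 + 23753)*(22634 - 10873) - (27 - 1*22) = 42211*11761 - (27 - 22) = 496443571 - 1*5 = 496443571 - 5 = 496443566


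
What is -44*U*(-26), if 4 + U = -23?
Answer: -30888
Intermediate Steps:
U = -27 (U = -4 - 23 = -27)
-44*U*(-26) = -44*(-27)*(-26) = 1188*(-26) = -30888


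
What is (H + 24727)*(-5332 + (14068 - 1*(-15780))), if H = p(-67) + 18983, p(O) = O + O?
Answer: 1068309216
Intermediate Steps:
p(O) = 2*O
H = 18849 (H = 2*(-67) + 18983 = -134 + 18983 = 18849)
(H + 24727)*(-5332 + (14068 - 1*(-15780))) = (18849 + 24727)*(-5332 + (14068 - 1*(-15780))) = 43576*(-5332 + (14068 + 15780)) = 43576*(-5332 + 29848) = 43576*24516 = 1068309216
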